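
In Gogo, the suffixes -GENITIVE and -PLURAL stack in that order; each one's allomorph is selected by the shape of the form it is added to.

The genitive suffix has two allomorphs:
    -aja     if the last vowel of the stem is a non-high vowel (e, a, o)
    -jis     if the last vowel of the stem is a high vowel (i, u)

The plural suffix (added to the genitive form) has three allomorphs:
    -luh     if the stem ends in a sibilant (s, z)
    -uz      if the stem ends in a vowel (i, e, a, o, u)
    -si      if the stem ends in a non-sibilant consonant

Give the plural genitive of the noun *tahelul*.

taheluljisluh

*tahelul* — last vowel /u/ (a high vowel) → -jis → *taheluljis*.
Since the final sound of the genitive form *taheluljis* is /s/ (a sibilant), it takes -luh, giving *taheluljisluh*.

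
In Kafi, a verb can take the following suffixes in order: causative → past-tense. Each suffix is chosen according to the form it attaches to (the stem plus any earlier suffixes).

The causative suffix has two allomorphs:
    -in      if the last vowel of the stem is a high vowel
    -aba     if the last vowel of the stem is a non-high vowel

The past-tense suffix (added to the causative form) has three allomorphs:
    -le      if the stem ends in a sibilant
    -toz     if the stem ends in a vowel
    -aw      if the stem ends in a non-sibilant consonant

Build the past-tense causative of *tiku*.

*tiku* — last vowel /u/ (a high vowel) → -in → *tikuin*.
The final sound of the causative form *tikuin* is /n/, which is a non-sibilant consonant, so the past-tense suffix is -aw, giving *tikuinaw*.

tikuinaw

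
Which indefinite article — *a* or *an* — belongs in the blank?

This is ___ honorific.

an

The indefinite article is chosen by the initial *sound* of the following word, not its spelling.
*honorific* begins with the sound /ɒ/ (silent h) — a vowel sound.
So the article is *an*: This is an honorific.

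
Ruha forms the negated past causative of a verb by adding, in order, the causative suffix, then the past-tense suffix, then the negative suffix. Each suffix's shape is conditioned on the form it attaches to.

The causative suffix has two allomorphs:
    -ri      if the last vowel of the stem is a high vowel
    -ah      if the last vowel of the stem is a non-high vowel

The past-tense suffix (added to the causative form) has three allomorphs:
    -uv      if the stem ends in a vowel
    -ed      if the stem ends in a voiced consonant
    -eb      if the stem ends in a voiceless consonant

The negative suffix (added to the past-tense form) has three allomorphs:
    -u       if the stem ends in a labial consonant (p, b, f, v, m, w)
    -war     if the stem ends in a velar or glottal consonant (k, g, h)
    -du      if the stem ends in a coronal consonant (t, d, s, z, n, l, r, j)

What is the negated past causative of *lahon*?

*lahon* — last vowel /o/ (a non-high vowel) → -ah → *lahonah*.
The final sound of the causative form *lahonah* is /h/, which is a voiceless consonant, so the past-tense suffix is -eb, giving *lahonaheb*.
The final consonant of the past-tense form *lahonaheb* is /b/, which is labial, so the negative suffix is -u, giving *lahonahebu*.

lahonahebu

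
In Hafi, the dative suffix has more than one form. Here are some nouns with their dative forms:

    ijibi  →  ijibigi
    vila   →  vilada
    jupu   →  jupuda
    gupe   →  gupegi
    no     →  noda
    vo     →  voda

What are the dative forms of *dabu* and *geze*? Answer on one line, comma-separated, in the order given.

The suffix is conditioned by the last vowel: -gi when the last vowel of the stem is a front vowel (*ijibi*, *gupe*); -da when the last vowel of the stem is a back vowel (*vila*, *jupu*, *no*, *vo*).
*dabu* — last vowel /u/ (a back vowel) → -da → *dabuda*.
*geze* — last vowel /e/ (a front vowel) → -gi → *gezegi*.

dabuda, gezegi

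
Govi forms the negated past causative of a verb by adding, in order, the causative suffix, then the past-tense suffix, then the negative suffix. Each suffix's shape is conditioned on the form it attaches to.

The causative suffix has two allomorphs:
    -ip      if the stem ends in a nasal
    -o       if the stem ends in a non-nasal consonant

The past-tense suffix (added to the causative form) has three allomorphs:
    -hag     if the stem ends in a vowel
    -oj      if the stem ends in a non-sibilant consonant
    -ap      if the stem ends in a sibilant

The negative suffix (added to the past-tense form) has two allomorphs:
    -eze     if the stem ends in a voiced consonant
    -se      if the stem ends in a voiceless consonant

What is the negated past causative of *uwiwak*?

uwiwakohageze

*uwiwak*: final consonant = /k/, non-nasal → -o → *uwiwako*.
The causative form *uwiwako*: final sound = /o/, a vowel → -hag → *uwiwakohag*.
The past-tense form *uwiwakohag* — final consonant /g/ (voiced) → -eze → *uwiwakohageze*.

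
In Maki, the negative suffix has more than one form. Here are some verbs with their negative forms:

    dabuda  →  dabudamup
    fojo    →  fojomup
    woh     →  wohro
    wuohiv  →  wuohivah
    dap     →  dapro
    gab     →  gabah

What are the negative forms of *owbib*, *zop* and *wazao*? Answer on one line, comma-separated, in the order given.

owbibah, zopro, wazaomup

The pattern is voicing of the final sound: -ro when the stem ends in a voiceless consonant (*woh*, *dap*); -ah when the stem ends in a voiced consonant (*wuohiv*, *gab*); -mup when the stem ends in a vowel (*dabuda*, *fojo*).
*owbib* — final sound /b/ (a voiced consonant) → -ah → *owbibah*.
Since the final sound of *zop* is /p/ (a voiceless consonant), it takes -ro, giving *zopro*.
Since the final sound of *wazao* is /o/ (a vowel), it takes -mup, giving *wazaomup*.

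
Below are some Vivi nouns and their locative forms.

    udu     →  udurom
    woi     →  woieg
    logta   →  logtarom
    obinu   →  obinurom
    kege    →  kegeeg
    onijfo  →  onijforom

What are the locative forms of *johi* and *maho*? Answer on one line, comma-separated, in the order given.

The alternation tracks the last vowel of the stem — -eg when the last vowel of the stem is a front vowel (*woi*, *kege*); -rom when the last vowel of the stem is a back vowel (*udu*, *logta*, *obinu*, *onijfo*).
*johi*: last vowel = /i/, a front vowel → -eg → *johieg*.
The last vowel of *maho* is /o/, which is a back vowel, so the suffix is -rom, giving *mahorom*.

johieg, mahorom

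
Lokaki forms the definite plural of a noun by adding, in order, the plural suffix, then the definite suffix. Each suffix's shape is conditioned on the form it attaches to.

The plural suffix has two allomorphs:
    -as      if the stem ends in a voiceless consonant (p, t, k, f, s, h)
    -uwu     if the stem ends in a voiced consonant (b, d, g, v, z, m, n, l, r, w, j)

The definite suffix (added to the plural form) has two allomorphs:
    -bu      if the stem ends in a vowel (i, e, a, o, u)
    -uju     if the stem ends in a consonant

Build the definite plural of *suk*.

sukasuju

Since the final consonant of *suk* is /k/ (voiceless), it takes -as, giving *sukas*.
The plural form *sukas* — final sound /s/ (a consonant) → -uju → *sukasuju*.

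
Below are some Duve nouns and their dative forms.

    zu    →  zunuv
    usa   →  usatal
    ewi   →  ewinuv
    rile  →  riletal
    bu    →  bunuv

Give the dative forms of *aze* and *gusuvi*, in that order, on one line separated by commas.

azetal, gusuvinuv

The alternation tracks the last vowel of the stem — -nuv when the last vowel of the stem is a high vowel (*zu*, *ewi*, *bu*); -tal when the last vowel of the stem is a non-high vowel (*usa*, *rile*).
Since the last vowel of *aze* is /e/ (a non-high vowel), it takes -tal, giving *azetal*.
The last vowel of *gusuvi* is /i/, which is a high vowel, so the suffix is -nuv, giving *gusuvinuv*.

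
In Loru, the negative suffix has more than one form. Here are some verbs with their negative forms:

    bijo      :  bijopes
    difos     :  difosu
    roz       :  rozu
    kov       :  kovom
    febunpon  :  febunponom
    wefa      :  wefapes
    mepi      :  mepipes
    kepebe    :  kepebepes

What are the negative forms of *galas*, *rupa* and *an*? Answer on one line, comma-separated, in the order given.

galasu, rupapes, anom

Looking at the final sound of each stem: -u when the stem ends in a sibilant (*difos*, *roz*); -om when the stem ends in a non-sibilant consonant (*kov*, *febunpon*); -pes when the stem ends in a vowel (*bijo*, *wefa*, *mepi*, *kepebe*).
The final sound of *galas* is /s/, which is a sibilant, so the suffix is -u, giving *galasu*.
*rupa*: final sound = /a/, a vowel → -pes → *rupapes*.
*an* — final sound /n/ (a non-sibilant consonant) → -om → *anom*.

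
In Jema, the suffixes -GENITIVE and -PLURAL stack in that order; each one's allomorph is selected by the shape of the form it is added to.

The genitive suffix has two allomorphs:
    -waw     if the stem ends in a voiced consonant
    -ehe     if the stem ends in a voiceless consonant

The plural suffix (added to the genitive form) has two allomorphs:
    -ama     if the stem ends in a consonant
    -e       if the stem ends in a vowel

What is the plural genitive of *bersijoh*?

The final consonant of *bersijoh* is /h/, which is voiceless, so the genitive suffix is -ehe, giving *bersijohehe*.
The final sound of the genitive form *bersijohehe* is /e/, which is a vowel, so the plural suffix is -e, giving *bersijohehee*.

bersijohehee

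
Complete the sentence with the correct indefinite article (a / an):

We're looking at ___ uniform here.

The indefinite article is chosen by the initial *sound* of the following word, not its spelling.
*uniform* begins with the sound /juː/ (u pronounced /juː/) — a consonant sound.
So the article is *a*: We're looking at a uniform here.

a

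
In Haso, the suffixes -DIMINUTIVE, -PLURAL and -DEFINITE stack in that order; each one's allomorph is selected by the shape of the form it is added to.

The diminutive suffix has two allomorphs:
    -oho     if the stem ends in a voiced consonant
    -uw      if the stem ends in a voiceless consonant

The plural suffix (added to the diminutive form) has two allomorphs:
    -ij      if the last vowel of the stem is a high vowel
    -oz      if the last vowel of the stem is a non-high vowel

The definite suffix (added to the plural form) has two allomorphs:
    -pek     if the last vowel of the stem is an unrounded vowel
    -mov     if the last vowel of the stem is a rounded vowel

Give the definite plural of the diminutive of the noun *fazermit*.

fazermituwijpek

*fazermit*: final consonant = /t/, voiceless → -uw → *fazermituw*.
The last vowel of the diminutive form *fazermituw* is /u/, which is a high vowel, so the plural suffix is -ij, giving *fazermituwij*.
The last vowel of the plural form *fazermituwij* is /i/, which is an unrounded vowel, so the definite suffix is -pek, giving *fazermituwijpek*.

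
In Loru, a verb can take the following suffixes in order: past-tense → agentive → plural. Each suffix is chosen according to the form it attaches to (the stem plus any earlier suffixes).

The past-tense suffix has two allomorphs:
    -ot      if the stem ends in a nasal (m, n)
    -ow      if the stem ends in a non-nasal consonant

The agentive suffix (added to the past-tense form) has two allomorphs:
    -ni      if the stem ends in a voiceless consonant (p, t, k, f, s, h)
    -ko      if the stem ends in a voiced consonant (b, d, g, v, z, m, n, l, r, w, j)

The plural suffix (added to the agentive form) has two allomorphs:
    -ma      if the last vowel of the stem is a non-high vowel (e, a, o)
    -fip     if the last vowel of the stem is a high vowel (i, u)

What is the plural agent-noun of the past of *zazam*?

*zazam* — final consonant /m/ (a nasal) → -ot → *zazamot*.
The final consonant of the past-tense form *zazamot* is /t/, which is voiceless, so the agentive suffix is -ni, giving *zazamotni*.
The agentive form *zazamotni* — last vowel /i/ (a high vowel) → -fip → *zazamotnifip*.

zazamotnifip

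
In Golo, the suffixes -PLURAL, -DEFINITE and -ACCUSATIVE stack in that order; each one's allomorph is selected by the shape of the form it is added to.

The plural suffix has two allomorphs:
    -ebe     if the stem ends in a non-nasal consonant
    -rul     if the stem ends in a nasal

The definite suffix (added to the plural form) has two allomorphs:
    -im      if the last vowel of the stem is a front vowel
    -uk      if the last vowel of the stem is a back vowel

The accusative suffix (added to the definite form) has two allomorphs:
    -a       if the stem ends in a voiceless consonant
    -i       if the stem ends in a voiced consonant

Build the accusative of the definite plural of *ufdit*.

ufditebeimi

*ufdit*: final consonant = /t/, non-nasal → -ebe → *ufditebe*.
The plural form *ufditebe*: last vowel = /e/, a front vowel → -im → *ufditebeim*.
The definite form *ufditebeim*: final consonant = /m/, voiced → -i → *ufditebeimi*.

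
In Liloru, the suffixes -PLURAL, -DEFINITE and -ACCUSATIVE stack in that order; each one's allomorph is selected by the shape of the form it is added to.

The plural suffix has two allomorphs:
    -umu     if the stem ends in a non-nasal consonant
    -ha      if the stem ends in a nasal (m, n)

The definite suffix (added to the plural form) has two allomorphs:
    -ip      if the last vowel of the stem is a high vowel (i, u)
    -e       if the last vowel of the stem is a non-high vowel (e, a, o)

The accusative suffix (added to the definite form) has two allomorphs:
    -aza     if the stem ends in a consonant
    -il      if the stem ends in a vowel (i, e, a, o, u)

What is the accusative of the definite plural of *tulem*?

tulemhaeil

*tulem* — final consonant /m/ (a nasal) → -ha → *tulemha*.
The last vowel of the plural form *tulemha* is /a/, which is a non-high vowel, so the definite suffix is -e, giving *tulemhae*.
Since the final sound of the definite form *tulemhae* is /e/ (a vowel), it takes -il, giving *tulemhaeil*.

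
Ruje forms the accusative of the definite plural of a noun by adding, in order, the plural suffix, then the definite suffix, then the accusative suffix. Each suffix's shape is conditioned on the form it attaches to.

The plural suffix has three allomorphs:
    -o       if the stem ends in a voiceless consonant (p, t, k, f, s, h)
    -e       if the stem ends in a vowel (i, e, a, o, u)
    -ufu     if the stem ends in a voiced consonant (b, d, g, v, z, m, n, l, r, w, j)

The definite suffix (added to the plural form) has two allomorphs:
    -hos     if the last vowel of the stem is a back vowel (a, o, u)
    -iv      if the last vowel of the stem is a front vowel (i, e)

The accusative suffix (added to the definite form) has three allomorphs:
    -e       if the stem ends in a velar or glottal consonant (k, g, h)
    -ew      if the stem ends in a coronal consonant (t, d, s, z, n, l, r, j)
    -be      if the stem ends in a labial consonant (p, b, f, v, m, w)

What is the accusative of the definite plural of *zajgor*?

zajgorufuhosew

The final sound of *zajgor* is /r/, which is a voiced consonant, so the plural suffix is -ufu, giving *zajgorufu*.
The plural form *zajgorufu* — last vowel /u/ (a back vowel) → -hos → *zajgorufuhos*.
The definite form *zajgorufuhos* — final consonant /s/ (coronal) → -ew → *zajgorufuhosew*.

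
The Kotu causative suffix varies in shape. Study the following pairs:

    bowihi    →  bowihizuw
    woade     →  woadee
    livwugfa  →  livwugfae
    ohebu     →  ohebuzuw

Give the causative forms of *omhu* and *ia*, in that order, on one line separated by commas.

omhuzuw, iae

The alternation tracks the last vowel of the stem — -zuw when the last vowel of the stem is a high vowel (*bowihi*, *ohebu*); -e when the last vowel of the stem is a non-high vowel (*woade*, *livwugfa*).
Since the last vowel of *omhu* is /u/ (a high vowel), it takes -zuw, giving *omhuzuw*.
The last vowel of *ia* is /a/, which is a non-high vowel, so the suffix is -e, giving *iae*.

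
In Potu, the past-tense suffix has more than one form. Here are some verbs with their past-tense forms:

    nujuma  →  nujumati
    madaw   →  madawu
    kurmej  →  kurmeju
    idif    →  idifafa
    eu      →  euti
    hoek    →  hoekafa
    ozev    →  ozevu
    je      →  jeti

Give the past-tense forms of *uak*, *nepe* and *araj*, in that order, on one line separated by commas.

uakafa, nepeti, araju

The suffix is conditioned by the final sound: -afa when the stem ends in a voiceless consonant (*idif*, *hoek*); -u when the stem ends in a voiced consonant (*madaw*, *kurmej*, *ozev*); -ti when the stem ends in a vowel (*nujuma*, *eu*, *je*).
*uak*: final sound = /k/, a voiceless consonant → -afa → *uakafa*.
Since the final sound of *nepe* is /e/ (a vowel), it takes -ti, giving *nepeti*.
*araj* — final sound /j/ (a voiced consonant) → -u → *araju*.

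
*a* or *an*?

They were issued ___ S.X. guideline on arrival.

an

The indefinite article is chosen by the initial *sound* of the following word, not its spelling.
The initialism *S.X.* is read letter by letter; the first letter, S, is pronounced /ɛs/, which begins with a vowel sound.
So the article is *an*: They were issued an S.X. guideline on arrival.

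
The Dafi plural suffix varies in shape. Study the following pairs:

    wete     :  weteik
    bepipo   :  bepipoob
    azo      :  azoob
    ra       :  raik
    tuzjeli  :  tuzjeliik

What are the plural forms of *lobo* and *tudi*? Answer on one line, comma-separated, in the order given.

loboob, tudiik

Looking at the last vowel of each stem: -ob when the last vowel of the stem is a rounded vowel (*bepipo*, *azo*); -ik when the last vowel of the stem is an unrounded vowel (*wete*, *ra*, *tuzjeli*).
*lobo* — last vowel /o/ (a rounded vowel) → -ob → *loboob*.
*tudi* — last vowel /i/ (an unrounded vowel) → -ik → *tudiik*.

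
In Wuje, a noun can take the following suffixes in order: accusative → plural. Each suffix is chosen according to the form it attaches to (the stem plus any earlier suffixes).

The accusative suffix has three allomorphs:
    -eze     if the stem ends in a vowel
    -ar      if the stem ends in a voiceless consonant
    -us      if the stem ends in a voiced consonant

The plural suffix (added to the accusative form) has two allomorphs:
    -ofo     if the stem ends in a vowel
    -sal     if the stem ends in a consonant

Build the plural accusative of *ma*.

*ma* — final sound /a/ (a vowel) → -eze → *maeze*.
The accusative form *maeze* — final sound /e/ (a vowel) → -ofo → *maezeofo*.

maezeofo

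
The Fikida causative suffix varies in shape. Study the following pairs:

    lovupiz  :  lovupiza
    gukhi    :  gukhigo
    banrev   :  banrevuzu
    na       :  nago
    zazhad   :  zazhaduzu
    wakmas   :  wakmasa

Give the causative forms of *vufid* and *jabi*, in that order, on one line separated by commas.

The suffix is conditioned by the final sound: -a when the stem ends in a sibilant (*lovupiz*, *wakmas*); -uzu when the stem ends in a non-sibilant consonant (*banrev*, *zazhad*); -go when the stem ends in a vowel (*gukhi*, *na*).
*vufid*: final sound = /d/, a non-sibilant consonant → -uzu → *vufiduzu*.
*jabi*: final sound = /i/, a vowel → -go → *jabigo*.

vufiduzu, jabigo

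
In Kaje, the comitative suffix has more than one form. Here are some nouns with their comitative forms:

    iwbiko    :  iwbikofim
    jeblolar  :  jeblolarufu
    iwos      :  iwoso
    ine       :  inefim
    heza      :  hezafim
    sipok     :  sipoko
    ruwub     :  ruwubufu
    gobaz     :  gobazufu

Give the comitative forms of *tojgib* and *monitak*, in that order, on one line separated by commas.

The pattern is voicing of the final sound: -o when the stem ends in a voiceless consonant (*iwos*, *sipok*); -ufu when the stem ends in a voiced consonant (*jeblolar*, *ruwub*, *gobaz*); -fim when the stem ends in a vowel (*iwbiko*, *ine*, *heza*).
The final sound of *tojgib* is /b/, which is a voiced consonant, so the suffix is -ufu, giving *tojgibufu*.
The final sound of *monitak* is /k/, which is a voiceless consonant, so the suffix is -o, giving *monitako*.

tojgibufu, monitako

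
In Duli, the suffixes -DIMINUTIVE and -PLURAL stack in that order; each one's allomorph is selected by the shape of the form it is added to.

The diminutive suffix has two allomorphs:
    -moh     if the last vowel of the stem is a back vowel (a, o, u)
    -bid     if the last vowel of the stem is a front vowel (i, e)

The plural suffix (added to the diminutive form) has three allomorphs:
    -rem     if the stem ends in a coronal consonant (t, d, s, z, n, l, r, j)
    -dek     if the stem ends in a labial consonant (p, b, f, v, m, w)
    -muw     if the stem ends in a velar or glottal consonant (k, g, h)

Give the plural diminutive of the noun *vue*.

The last vowel of *vue* is /e/, which is a front vowel, so the diminutive suffix is -bid, giving *vuebid*.
The diminutive form *vuebid*: final consonant = /d/, coronal → -rem → *vuebidrem*.

vuebidrem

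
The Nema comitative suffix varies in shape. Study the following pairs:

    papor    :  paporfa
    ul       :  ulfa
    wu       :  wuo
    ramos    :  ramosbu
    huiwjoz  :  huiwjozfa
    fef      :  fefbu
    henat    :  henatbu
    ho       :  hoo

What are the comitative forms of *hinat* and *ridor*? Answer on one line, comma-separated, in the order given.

hinatbu, ridorfa

Looking at the final sound of each stem: -bu when the stem ends in a voiceless consonant (*ramos*, *fef*, *henat*); -fa when the stem ends in a voiced consonant (*papor*, *ul*, *huiwjoz*); -o when the stem ends in a vowel (*wu*, *ho*).
Since the final sound of *hinat* is /t/ (a voiceless consonant), it takes -bu, giving *hinatbu*.
Since the final sound of *ridor* is /r/ (a voiced consonant), it takes -fa, giving *ridorfa*.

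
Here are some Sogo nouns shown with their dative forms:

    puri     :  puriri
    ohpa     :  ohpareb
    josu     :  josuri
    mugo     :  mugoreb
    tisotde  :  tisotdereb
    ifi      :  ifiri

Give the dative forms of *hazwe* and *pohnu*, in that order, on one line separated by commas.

hazwereb, pohnuri

The suffix is conditioned by the last vowel: -ri when the last vowel of the stem is a high vowel (*puri*, *josu*, *ifi*); -reb when the last vowel of the stem is a non-high vowel (*ohpa*, *mugo*, *tisotde*).
Since the last vowel of *hazwe* is /e/ (a non-high vowel), it takes -reb, giving *hazwereb*.
*pohnu*: last vowel = /u/, a high vowel → -ri → *pohnuri*.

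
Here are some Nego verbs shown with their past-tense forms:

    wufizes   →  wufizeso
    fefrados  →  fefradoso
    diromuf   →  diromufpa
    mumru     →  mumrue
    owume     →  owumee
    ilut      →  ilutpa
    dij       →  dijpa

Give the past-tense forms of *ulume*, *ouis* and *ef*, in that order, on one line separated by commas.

The alternation tracks the final sound of the stem — -o when the stem ends in a sibilant (*wufizes*, *fefrados*); -pa when the stem ends in a non-sibilant consonant (*diromuf*, *ilut*, *dij*); -e when the stem ends in a vowel (*mumru*, *owume*).
The final sound of *ulume* is /e/, which is a vowel, so the suffix is -e, giving *ulumee*.
*ouis*: final sound = /s/, a sibilant → -o → *ouiso*.
*ef*: final sound = /f/, a non-sibilant consonant → -pa → *efpa*.

ulumee, ouiso, efpa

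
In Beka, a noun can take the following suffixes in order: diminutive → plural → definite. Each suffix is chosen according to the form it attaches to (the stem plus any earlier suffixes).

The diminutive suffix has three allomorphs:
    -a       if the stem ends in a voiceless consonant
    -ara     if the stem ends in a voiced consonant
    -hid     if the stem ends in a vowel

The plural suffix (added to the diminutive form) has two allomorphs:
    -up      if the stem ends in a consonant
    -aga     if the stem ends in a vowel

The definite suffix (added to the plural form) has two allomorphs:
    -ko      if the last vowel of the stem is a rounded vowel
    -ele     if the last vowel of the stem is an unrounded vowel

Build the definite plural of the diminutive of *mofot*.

*mofot*: final sound = /t/, a voiceless consonant → -a → *mofota*.
The final sound of the diminutive form *mofota* is /a/, which is a vowel, so the plural suffix is -aga, giving *mofotaaga*.
The last vowel of the plural form *mofotaaga* is /a/, which is an unrounded vowel, so the definite suffix is -ele, giving *mofotaagaele*.

mofotaagaele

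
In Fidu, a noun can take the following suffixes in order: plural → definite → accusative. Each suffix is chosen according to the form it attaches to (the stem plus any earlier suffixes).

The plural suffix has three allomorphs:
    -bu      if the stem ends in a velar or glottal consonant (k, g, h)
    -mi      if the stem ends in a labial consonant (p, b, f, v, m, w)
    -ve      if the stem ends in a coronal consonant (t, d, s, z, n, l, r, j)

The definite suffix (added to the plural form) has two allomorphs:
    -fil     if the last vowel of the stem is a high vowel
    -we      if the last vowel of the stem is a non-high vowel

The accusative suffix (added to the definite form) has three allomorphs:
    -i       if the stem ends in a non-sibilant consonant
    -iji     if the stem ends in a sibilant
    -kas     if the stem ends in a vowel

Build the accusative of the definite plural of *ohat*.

ohatvewekas

The final consonant of *ohat* is /t/, which is coronal, so the plural suffix is -ve, giving *ohatve*.
The last vowel of the plural form *ohatve* is /e/, which is a non-high vowel, so the definite suffix is -we, giving *ohatvewe*.
The definite form *ohatvewe*: final sound = /e/, a vowel → -kas → *ohatvewekas*.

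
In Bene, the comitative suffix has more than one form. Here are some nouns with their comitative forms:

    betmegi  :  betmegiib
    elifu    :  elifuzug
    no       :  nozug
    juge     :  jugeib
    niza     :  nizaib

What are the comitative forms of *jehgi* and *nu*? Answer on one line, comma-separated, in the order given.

The pattern is rounding harmony: -zug when the last vowel of the stem is a rounded vowel (*elifu*, *no*); -ib when the last vowel of the stem is an unrounded vowel (*betmegi*, *juge*, *niza*).
The last vowel of *jehgi* is /i/, which is an unrounded vowel, so the suffix is -ib, giving *jehgiib*.
Since the last vowel of *nu* is /u/ (a rounded vowel), it takes -zug, giving *nuzug*.

jehgiib, nuzug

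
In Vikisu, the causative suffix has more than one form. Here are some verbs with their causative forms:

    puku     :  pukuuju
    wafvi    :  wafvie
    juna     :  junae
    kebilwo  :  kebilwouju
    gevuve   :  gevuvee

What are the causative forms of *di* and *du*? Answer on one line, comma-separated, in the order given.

The pattern is rounding harmony: -uju when the last vowel of the stem is a rounded vowel (*puku*, *kebilwo*); -e when the last vowel of the stem is an unrounded vowel (*wafvi*, *juna*, *gevuve*).
*di*: last vowel = /i/, an unrounded vowel → -e → *die*.
The last vowel of *du* is /u/, which is a rounded vowel, so the suffix is -uju, giving *duuju*.

die, duuju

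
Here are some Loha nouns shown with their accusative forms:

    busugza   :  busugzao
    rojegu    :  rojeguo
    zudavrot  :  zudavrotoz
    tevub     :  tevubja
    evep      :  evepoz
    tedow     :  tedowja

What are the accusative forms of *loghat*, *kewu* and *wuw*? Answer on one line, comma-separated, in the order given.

loghatoz, kewuo, wuwja

Looking at the final sound of each stem: -oz when the stem ends in a voiceless consonant (*zudavrot*, *evep*); -ja when the stem ends in a voiced consonant (*tevub*, *tedow*); -o when the stem ends in a vowel (*busugza*, *rojegu*).
*loghat* — final sound /t/ (a voiceless consonant) → -oz → *loghatoz*.
The final sound of *kewu* is /u/, which is a vowel, so the suffix is -o, giving *kewuo*.
The final sound of *wuw* is /w/, which is a voiced consonant, so the suffix is -ja, giving *wuwja*.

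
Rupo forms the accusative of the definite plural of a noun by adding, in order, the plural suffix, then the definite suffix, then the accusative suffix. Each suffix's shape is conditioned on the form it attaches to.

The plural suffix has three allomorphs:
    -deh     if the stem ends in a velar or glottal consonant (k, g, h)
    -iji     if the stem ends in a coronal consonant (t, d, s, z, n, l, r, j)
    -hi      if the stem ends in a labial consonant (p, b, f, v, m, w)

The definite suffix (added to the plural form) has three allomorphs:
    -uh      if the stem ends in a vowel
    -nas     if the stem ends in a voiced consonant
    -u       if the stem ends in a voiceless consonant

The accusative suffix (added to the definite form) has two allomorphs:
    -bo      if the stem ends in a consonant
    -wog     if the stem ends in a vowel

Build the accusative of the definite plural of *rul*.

rulijiuhbo

Since the final consonant of *rul* is /l/ (coronal), it takes -iji, giving *ruliji*.
The final sound of the plural form *ruliji* is /i/, which is a vowel, so the definite suffix is -uh, giving *rulijiuh*.
Since the final sound of the definite form *rulijiuh* is /h/ (a consonant), it takes -bo, giving *rulijiuhbo*.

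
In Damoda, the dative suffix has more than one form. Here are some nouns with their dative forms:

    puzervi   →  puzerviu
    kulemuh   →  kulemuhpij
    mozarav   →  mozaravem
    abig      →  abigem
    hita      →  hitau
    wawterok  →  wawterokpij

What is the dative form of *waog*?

The alternation tracks the final sound of the stem — -pij when the stem ends in a voiceless consonant (*kulemuh*, *wawterok*); -em when the stem ends in a voiced consonant (*mozarav*, *abig*); -u when the stem ends in a vowel (*puzervi*, *hita*).
The final sound of *waog* is /g/, which is a voiced consonant, so the suffix is -em, giving *waogem*.

waogem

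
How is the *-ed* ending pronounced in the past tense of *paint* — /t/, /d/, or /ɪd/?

The stem *paint* ends in /t/ or /d/.
The -ed suffix is realized as /ɪd/ after /t, d/; as /t/ after other voiceless consonants; and as /d/ after other voiced sounds.
So -ed on *paint* is pronounced /ɪd/.

/ɪd/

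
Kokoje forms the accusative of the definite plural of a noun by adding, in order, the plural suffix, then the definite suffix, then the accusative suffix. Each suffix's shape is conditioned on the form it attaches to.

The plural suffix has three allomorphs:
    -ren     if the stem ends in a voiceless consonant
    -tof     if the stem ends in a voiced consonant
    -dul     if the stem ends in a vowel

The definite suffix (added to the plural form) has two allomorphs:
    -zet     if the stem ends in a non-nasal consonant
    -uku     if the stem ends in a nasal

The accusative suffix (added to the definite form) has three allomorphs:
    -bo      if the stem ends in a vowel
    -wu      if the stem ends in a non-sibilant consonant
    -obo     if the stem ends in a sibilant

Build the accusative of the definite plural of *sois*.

The final sound of *sois* is /s/, which is a voiceless consonant, so the plural suffix is -ren, giving *soisren*.
The final consonant of the plural form *soisren* is /n/, which is a nasal, so the definite suffix is -uku, giving *soisrenuku*.
The definite form *soisrenuku* — final sound /u/ (a vowel) → -bo → *soisrenukubo*.

soisrenukubo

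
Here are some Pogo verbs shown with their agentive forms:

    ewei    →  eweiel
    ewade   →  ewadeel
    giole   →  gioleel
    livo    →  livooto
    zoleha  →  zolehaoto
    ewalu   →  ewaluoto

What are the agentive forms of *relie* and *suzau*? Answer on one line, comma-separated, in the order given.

relieel, suzauoto

The pattern is front/back vowel harmony: -el when the last vowel of the stem is a front vowel (*ewei*, *ewade*, *giole*); -oto when the last vowel of the stem is a back vowel (*livo*, *zoleha*, *ewalu*).
Since the last vowel of *relie* is /e/ (a front vowel), it takes -el, giving *relieel*.
The last vowel of *suzau* is /u/, which is a back vowel, so the suffix is -oto, giving *suzauoto*.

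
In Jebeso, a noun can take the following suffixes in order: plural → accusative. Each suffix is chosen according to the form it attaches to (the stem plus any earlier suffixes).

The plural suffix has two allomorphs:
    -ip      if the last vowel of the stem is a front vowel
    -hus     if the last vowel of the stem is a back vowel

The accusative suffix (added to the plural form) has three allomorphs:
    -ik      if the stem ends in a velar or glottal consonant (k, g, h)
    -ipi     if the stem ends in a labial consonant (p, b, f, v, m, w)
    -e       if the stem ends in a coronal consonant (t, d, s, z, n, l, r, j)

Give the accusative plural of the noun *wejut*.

The last vowel of *wejut* is /u/, which is a back vowel, so the plural suffix is -hus, giving *wejuthus*.
Since the final consonant of the plural form *wejuthus* is /s/ (coronal), it takes -e, giving *wejuthuse*.

wejuthuse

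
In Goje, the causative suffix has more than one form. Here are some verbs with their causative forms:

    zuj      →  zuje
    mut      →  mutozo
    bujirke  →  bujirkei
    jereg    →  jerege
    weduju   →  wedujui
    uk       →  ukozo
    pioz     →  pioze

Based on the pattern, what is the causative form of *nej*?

neje

The alternation tracks the final sound of the stem — -ozo when the stem ends in a voiceless consonant (*mut*, *uk*); -e when the stem ends in a voiced consonant (*zuj*, *jereg*, *pioz*); -i when the stem ends in a vowel (*bujirke*, *weduju*).
*nej*: final sound = /j/, a voiced consonant → -e → *neje*.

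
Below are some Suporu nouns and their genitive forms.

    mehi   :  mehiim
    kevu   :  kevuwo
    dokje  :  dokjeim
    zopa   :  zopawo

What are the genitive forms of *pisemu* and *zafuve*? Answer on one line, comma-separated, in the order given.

The pattern is front/back vowel harmony: -im when the last vowel of the stem is a front vowel (*mehi*, *dokje*); -wo when the last vowel of the stem is a back vowel (*kevu*, *zopa*).
The last vowel of *pisemu* is /u/, which is a back vowel, so the suffix is -wo, giving *pisemuwo*.
*zafuve* — last vowel /e/ (a front vowel) → -im → *zafuveim*.

pisemuwo, zafuveim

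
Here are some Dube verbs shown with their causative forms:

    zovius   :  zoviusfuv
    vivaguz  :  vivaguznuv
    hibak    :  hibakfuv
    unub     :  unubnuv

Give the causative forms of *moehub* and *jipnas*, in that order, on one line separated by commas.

moehubnuv, jipnasfuv

The pattern is voicing of the final consonant: -fuv when the stem ends in a voiceless consonant (*zovius*, *hibak*); -nuv when the stem ends in a voiced consonant (*vivaguz*, *unub*).
Since the final consonant of *moehub* is /b/ (voiced), it takes -nuv, giving *moehubnuv*.
*jipnas*: final consonant = /s/, voiceless → -fuv → *jipnasfuv*.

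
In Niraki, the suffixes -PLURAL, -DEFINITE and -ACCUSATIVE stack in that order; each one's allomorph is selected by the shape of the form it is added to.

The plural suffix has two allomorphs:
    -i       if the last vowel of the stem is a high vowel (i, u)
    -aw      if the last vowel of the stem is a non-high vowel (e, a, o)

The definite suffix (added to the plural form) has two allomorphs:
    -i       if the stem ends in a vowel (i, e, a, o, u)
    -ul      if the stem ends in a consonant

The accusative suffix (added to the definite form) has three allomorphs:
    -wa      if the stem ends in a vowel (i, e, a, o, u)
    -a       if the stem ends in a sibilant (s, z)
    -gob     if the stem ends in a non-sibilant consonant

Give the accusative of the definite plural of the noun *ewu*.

Since the last vowel of *ewu* is /u/ (a high vowel), it takes -i, giving *ewui*.
The plural form *ewui*: final sound = /i/, a vowel → -i → *ewuii*.
The final sound of the definite form *ewuii* is /i/, which is a vowel, so the accusative suffix is -wa, giving *ewuiiwa*.

ewuiiwa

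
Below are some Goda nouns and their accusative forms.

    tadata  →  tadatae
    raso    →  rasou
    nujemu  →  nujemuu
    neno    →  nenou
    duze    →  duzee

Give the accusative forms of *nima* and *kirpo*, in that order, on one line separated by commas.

The suffix is conditioned by the last vowel: -u when the last vowel of the stem is a rounded vowel (*raso*, *nujemu*, *neno*); -e when the last vowel of the stem is an unrounded vowel (*tadata*, *duze*).
The last vowel of *nima* is /a/, which is an unrounded vowel, so the suffix is -e, giving *nimae*.
Since the last vowel of *kirpo* is /o/ (a rounded vowel), it takes -u, giving *kirpou*.

nimae, kirpou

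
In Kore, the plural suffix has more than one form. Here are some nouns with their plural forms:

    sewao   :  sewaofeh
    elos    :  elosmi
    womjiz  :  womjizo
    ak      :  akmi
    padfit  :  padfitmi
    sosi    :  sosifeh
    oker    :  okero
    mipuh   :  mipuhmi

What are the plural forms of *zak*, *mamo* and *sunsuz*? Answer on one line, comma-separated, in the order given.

Looking at the final sound of each stem: -mi when the stem ends in a voiceless consonant (*elos*, *ak*, *padfit*, *mipuh*); -o when the stem ends in a voiced consonant (*womjiz*, *oker*); -feh when the stem ends in a vowel (*sewao*, *sosi*).
*zak* — final sound /k/ (a voiceless consonant) → -mi → *zakmi*.
Since the final sound of *mamo* is /o/ (a vowel), it takes -feh, giving *mamofeh*.
*sunsuz*: final sound = /z/, a voiced consonant → -o → *sunsuzo*.

zakmi, mamofeh, sunsuzo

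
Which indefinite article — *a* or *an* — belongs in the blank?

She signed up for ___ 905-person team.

a

The indefinite article is chosen by the initial *sound* of the following word, not its spelling.
The number *905* is spoken "nine hundred …", beginning with /naɪn/ — a consonant sound.
So the article is *a*: She signed up for a 905-person team.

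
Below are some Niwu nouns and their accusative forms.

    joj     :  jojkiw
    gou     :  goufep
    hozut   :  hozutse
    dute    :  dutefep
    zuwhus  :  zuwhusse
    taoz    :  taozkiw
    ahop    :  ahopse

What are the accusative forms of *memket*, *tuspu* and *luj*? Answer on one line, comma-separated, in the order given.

The pattern is voicing of the final sound: -se when the stem ends in a voiceless consonant (*hozut*, *zuwhus*, *ahop*); -kiw when the stem ends in a voiced consonant (*joj*, *taoz*); -fep when the stem ends in a vowel (*gou*, *dute*).
*memket*: final sound = /t/, a voiceless consonant → -se → *memketse*.
*tuspu*: final sound = /u/, a vowel → -fep → *tuspufep*.
*luj* — final sound /j/ (a voiced consonant) → -kiw → *lujkiw*.

memketse, tuspufep, lujkiw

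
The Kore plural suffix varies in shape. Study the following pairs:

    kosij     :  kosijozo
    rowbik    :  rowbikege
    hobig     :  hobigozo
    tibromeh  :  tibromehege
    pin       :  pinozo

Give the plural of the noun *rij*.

The suffix is conditioned by the final consonant: -ege when the stem ends in a voiceless consonant (*rowbik*, *tibromeh*); -ozo when the stem ends in a voiced consonant (*kosij*, *hobig*, *pin*).
Since the final consonant of *rij* is /j/ (voiced), it takes -ozo, giving *rijozo*.

rijozo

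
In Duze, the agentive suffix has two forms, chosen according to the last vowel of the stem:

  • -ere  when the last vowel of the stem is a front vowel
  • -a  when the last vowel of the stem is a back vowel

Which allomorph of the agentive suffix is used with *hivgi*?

-ere

*hivgi* — last vowel /i/ (a front vowel) → -ere.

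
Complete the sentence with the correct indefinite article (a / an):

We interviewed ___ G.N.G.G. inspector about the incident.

The indefinite article is chosen by the initial *sound* of the following word, not its spelling.
The initialism *G.N.G.G.* is read letter by letter; the first letter, G, is pronounced /dʒiː/, which begins with a consonant sound.
So the article is *a*: We interviewed a G.N.G.G. inspector about the incident.

a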